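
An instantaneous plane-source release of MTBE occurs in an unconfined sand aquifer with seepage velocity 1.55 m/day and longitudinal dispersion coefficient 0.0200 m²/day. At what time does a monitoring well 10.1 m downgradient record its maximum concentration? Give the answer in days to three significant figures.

For the 1D instantaneous-source solution, setting ∂C/∂t = 0 at fixed x gives v²t² + 2Dt − x² = 0, so t = (√(D² + v²x²) − D)/v².
√(D² + v²x²) = √(0.0200² + 1.55² × 10.1²) = 15.66; v² = 2.4025.
t = (15.66 − 0.0200)/2.4025 = 6.51 days (vs. the pure-advection estimate x/v = 6.52 d).

6.51 days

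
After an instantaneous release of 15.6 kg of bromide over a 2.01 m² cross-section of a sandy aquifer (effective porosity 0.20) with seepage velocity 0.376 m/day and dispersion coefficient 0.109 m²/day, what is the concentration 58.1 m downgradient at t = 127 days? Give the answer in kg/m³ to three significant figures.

For an instantaneous plane source, C(x,t) = M/(n_e·A·√(4πDt)) · exp(−(x−vt)²/(4Dt)), with n_e·A the pore (flow) area.
Plume center vt = 0.376 × 127 = 47.752 m, so the well at 58.1 m is 10.348 m downgradient of the peak.
√(4πDt) = 13.19 m, giving peak height M/(n_e·A·√(4πDt)) = 15.6/(0.20 × 2.01 × 13.19) = 2.942 kg/m³.
(x−vt)²/(4Dt) = (10.348)²/(4 × 0.109 × 127) = 1.934; exp(−1.934) = 0.1446.
C = 2.942 × 0.1446 = 0.425 kg/m³.

0.425 kg/m³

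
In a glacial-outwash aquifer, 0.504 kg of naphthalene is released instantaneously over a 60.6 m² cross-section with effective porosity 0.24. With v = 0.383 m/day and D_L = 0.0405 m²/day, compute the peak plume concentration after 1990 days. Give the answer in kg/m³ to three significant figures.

0.00109 kg/m³

The peak of an instantaneous 1D plume sits at x = vt; there the Gaussian factor is 1 and C_max = M/(n_e·A·√(4πDt)), where n_e·A is the pore area the mass is dissolved in.
√(4πDt) = √(4π × 0.0405 × 1990) = 31.82 m, so C_max = 0.504/(0.24 × 60.6 × 31.82) = 0.00109 kg/m³.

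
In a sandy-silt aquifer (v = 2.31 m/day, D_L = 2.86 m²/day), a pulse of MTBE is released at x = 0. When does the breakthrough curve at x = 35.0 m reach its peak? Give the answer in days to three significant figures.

For the 1D instantaneous-source solution, setting ∂C/∂t = 0 at fixed x gives v²t² + 2Dt − x² = 0, so t = (√(D² + v²x²) − D)/v².
√(D² + v²x²) = √(2.86² + 2.31² × 35.0²) = 80.90; v² = 5.3361.
t = (80.90 − 2.86)/5.3361 = 14.6 days (vs. the pure-advection estimate x/v = 15.2 d).

14.6 days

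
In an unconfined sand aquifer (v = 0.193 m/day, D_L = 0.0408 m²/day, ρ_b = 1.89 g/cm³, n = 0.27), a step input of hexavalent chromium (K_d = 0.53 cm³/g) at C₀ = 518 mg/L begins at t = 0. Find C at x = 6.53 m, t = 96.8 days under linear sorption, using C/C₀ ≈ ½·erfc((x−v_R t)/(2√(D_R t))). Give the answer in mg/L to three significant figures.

12.4 mg/L

Retardation factor R = 1 + ρ_b·K_d/n = 1 + 1.89 × 0.53/0.27 = 4.710.
Sorption retards both mechanisms: v_R = v/R = 0.04098 m/day, D_R = D/R = 0.008662 m²/day.
v_R·t = 0.04098 × 96.8 = 3.966864 m; 2√(D_R t) = 1.831 m; argument = (6.53 − 3.966864)/1.831 = 1.400.
C = C₀ × ½·erfc(1.400) = 518 × 0.02386 = 12.4 mg/L.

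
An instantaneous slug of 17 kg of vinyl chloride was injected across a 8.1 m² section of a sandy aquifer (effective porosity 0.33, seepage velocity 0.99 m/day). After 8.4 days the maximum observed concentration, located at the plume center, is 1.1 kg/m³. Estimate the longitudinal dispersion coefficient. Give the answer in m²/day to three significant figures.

0.317 m²/day

At the plume center C_max = M/(n_e·A·√(4πDt)), so D = M²/(4πt·(n_e·A·C_max)²).
n_e·A·C_max = 0.33 × 8.1 × 1.1 = 2.940 kg/m.
D = 17²/(4π × 8.4 × 2.940²) = 0.317 m²/day.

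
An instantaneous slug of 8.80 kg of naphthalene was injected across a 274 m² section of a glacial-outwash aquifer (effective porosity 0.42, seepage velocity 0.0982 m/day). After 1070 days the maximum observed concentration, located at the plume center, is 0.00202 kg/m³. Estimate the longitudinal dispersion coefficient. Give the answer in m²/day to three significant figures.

0.107 m²/day

At the plume center C_max = M/(n_e·A·√(4πDt)), so D = M²/(4πt·(n_e·A·C_max)²).
n_e·A·C_max = 0.42 × 274 × 0.00202 = 0.2325 kg/m.
D = 8.80²/(4π × 1070 × 0.2325²) = 0.107 m²/day.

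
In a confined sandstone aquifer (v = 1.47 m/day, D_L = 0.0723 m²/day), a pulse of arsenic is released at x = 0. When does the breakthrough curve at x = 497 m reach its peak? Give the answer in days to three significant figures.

For the 1D instantaneous-source solution, setting ∂C/∂t = 0 at fixed x gives v²t² + 2Dt − x² = 0, so t = (√(D² + v²x²) − D)/v².
√(D² + v²x²) = √(0.0723² + 1.47² × 497²) = 730.6; v² = 2.1609.
t = (730.6 − 0.0723)/2.1609 = 338 days (vs. the pure-advection estimate x/v = 338 d).

338 days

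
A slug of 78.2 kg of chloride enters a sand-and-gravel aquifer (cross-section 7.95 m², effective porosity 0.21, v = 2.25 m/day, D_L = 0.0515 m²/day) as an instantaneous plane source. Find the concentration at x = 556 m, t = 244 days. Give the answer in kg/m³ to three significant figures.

1.41 kg/m³

For an instantaneous plane source, C(x,t) = M/(n_e·A·√(4πDt)) · exp(−(x−vt)²/(4Dt)), with n_e·A the pore (flow) area.
Plume center vt = 2.25 × 244 = 549 m, so the well at 556 m is 7 m downgradient of the peak.
√(4πDt) = 12.57 m, giving peak height M/(n_e·A·√(4πDt)) = 78.2/(0.21 × 7.95 × 12.57) = 3.726 kg/m³.
(x−vt)²/(4Dt) = (7)²/(4 × 0.0515 × 244) = 0.9749; exp(−0.9749) = 0.3772.
C = 3.726 × 0.3772 = 1.41 kg/m³.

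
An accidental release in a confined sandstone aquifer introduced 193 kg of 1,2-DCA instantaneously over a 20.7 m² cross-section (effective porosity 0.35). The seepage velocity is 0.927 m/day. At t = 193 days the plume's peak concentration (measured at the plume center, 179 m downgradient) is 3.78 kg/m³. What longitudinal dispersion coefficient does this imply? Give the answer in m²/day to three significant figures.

0.0205 m²/day

At the plume center C_max = M/(n_e·A·√(4πDt)), so D = M²/(4πt·(n_e·A·C_max)²).
n_e·A·C_max = 0.35 × 20.7 × 3.78 = 27.39 kg/m.
D = 193²/(4π × 193 × 27.39²) = 0.0205 m²/day.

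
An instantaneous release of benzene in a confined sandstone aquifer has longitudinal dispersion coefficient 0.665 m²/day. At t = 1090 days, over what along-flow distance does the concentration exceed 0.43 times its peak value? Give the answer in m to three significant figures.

The plume is Gaussian with σ = √(2Dt) = √(2 × 0.665 × 1090) = 38.07 m.
C/C_peak = exp(−Δx²/(2σ²)) = 0.43 ⇒ Δx = σ·√(−2 ln 0.43) = 38.07 × 1.299 = 49.45 m.
Width = 2Δx = 98.9 m.

98.9 m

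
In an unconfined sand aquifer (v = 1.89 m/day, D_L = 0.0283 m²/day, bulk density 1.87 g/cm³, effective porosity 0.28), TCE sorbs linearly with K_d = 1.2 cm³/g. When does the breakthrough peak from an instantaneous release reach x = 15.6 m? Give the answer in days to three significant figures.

Retardation factor R = 1 + ρ_b·K_d/n = 1 + 1.87 × 1.2/0.28 = 9.014.
Sorption retards both mechanisms: v_R = v/R = 0.2097 m/day, D_R = D/R = 0.003140 m²/day.
Peak time from v_R²t² + 2D_R t − x² = 0: t = (√(D_R² + v_R²x²) − D_R)/v_R².
√(D_R² + v_R²x²) = √(0.003140² + 0.2097² × 15.6²) = 3.271; v_R² = 0.04397.
t = (3.271 − 0.003140)/0.04397 = 74.3 days.

74.3 days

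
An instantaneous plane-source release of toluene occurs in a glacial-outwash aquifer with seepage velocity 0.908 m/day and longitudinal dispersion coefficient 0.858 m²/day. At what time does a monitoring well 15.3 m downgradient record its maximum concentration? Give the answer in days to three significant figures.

15.8 days

For the 1D instantaneous-source solution, setting ∂C/∂t = 0 at fixed x gives v²t² + 2Dt − x² = 0, so t = (√(D² + v²x²) − D)/v².
√(D² + v²x²) = √(0.858² + 0.908² × 15.3²) = 13.92; v² = 0.824464.
t = (13.92 − 0.858)/0.824464 = 15.8 days (vs. the pure-advection estimate x/v = 16.9 d).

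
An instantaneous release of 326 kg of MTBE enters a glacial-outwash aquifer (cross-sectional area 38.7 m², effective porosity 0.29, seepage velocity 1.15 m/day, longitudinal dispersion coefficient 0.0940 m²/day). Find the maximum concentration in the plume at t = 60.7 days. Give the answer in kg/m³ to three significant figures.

3.43 kg/m³

The peak of an instantaneous 1D plume sits at x = vt; there the Gaussian factor is 1 and C_max = M/(n_e·A·√(4πDt)), where n_e·A is the pore area the mass is dissolved in.
√(4πDt) = √(4π × 0.0940 × 60.7) = 8.468 m, so C_max = 326/(0.29 × 38.7 × 8.468) = 3.43 kg/m³.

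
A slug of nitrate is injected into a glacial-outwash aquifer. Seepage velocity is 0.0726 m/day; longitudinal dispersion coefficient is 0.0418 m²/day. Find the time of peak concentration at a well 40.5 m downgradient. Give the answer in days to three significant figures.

550 days

For the 1D instantaneous-source solution, setting ∂C/∂t = 0 at fixed x gives v²t² + 2Dt − x² = 0, so t = (√(D² + v²x²) − D)/v².
√(D² + v²x²) = √(0.0418² + 0.0726² × 40.5²) = 2.941; v² = 0.00527076.
t = (2.941 − 0.0418)/0.00527076 = 550 days (vs. the pure-advection estimate x/v = 558 d).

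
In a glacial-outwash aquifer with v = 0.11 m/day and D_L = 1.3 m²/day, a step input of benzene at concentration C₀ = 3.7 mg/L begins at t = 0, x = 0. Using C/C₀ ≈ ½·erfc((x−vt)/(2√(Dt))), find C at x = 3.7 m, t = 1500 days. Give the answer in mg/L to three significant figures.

For a continuous step input, C/C₀ ≈ ½·erfc((x−vt)/(2√(Dt))).
vt = 0.11 × 1500 = 165 m and 2√(Dt) = 2√(1.3 × 1500) = 88.32 m.
Argument (x−vt)/(2√(Dt)) = (3.7 − 165)/88.32 = -1.826; ½·erfc(-1.826) = 0.9951.
C = 3.7 × 0.9951 = 3.68 mg/L.

3.68 mg/L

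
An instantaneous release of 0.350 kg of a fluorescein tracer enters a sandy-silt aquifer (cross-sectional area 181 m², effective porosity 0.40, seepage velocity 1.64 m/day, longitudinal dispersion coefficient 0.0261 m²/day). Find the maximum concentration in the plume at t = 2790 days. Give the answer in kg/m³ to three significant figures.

The peak of an instantaneous 1D plume sits at x = vt; there the Gaussian factor is 1 and C_max = M/(n_e·A·√(4πDt)), where n_e·A is the pore area the mass is dissolved in.
√(4πDt) = √(4π × 0.0261 × 2790) = 30.25 m, so C_max = 0.350/(0.40 × 181 × 30.25) = 0.000160 kg/m³.

0.000160 kg/m³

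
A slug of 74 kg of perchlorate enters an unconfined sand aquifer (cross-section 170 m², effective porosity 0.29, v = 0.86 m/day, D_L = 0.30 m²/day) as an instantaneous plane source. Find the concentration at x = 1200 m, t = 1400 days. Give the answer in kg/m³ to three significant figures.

For an instantaneous plane source, C(x,t) = M/(n_e·A·√(4πDt)) · exp(−(x−vt)²/(4Dt)), with n_e·A the pore (flow) area.
Plume center vt = 0.86 × 1400 = 1204 m, so the well at 1200 m is 4 m upgradient of the peak.
√(4πDt) = 72.65 m, giving peak height M/(n_e·A·√(4πDt)) = 74/(0.29 × 170 × 72.65) = 0.02066 kg/m³.
(x−vt)²/(4Dt) = (-4)²/(4 × 0.30 × 1400) = 0.009524; exp(−0.009524) = 0.9905.
C = 0.02066 × 0.9905 = 0.0205 kg/m³.

0.0205 kg/m³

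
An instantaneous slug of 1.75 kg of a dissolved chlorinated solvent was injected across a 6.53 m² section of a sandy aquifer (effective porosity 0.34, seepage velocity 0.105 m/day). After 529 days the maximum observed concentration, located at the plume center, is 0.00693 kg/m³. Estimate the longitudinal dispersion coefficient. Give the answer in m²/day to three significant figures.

1.95 m²/day

At the plume center C_max = M/(n_e·A·√(4πDt)), so D = M²/(4πt·(n_e·A·C_max)²).
n_e·A·C_max = 0.34 × 6.53 × 0.00693 = 0.01539 kg/m.
D = 1.75²/(4π × 529 × 0.01539²) = 1.95 m²/day.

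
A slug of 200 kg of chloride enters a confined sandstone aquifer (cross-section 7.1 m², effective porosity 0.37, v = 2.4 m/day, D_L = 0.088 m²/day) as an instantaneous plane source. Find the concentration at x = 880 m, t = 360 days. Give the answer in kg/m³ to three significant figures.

0.506 kg/m³

For an instantaneous plane source, C(x,t) = M/(n_e·A·√(4πDt)) · exp(−(x−vt)²/(4Dt)), with n_e·A the pore (flow) area.
Plume center vt = 2.4 × 360 = 864 m, so the well at 880 m is 16 m downgradient of the peak.
√(4πDt) = 19.95 m, giving peak height M/(n_e·A·√(4πDt)) = 200/(0.37 × 7.1 × 19.95) = 3.816 kg/m³.
(x−vt)²/(4Dt) = (16)²/(4 × 0.088 × 360) = 2.020; exp(−2.020) = 0.1327.
C = 3.816 × 0.1327 = 0.506 kg/m³.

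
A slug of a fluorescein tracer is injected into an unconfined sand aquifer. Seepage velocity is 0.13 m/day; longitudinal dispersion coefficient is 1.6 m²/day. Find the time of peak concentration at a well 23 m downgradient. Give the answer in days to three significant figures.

For the 1D instantaneous-source solution, setting ∂C/∂t = 0 at fixed x gives v²t² + 2Dt − x² = 0, so t = (√(D² + v²x²) − D)/v².
√(D² + v²x²) = √(1.6² + 0.13² × 23²) = 3.391; v² = 0.0169.
t = (3.391 − 1.6)/0.0169 = 106 days (vs. the pure-advection estimate x/v = 177 d).

106 days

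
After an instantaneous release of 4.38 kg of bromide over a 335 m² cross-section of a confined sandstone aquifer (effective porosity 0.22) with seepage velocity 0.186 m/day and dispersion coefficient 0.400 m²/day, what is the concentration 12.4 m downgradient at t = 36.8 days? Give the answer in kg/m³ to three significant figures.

For an instantaneous plane source, C(x,t) = M/(n_e·A·√(4πDt)) · exp(−(x−vt)²/(4Dt)), with n_e·A the pore (flow) area.
Plume center vt = 0.186 × 36.8 = 6.8448 m, so the well at 12.4 m is 5.5552 m downgradient of the peak.
√(4πDt) = 13.60 m, giving peak height M/(n_e·A·√(4πDt)) = 4.38/(0.22 × 335 × 13.60) = 0.004370 kg/m³.
(x−vt)²/(4Dt) = (5.5552)²/(4 × 0.400 × 36.8) = 0.5241; exp(−0.5241) = 0.5921.
C = 0.004370 × 0.5921 = 0.00259 kg/m³.

0.00259 kg/m³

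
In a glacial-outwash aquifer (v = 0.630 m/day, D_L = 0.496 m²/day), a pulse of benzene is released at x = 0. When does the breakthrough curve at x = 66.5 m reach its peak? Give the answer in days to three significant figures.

For the 1D instantaneous-source solution, setting ∂C/∂t = 0 at fixed x gives v²t² + 2Dt − x² = 0, so t = (√(D² + v²x²) − D)/v².
√(D² + v²x²) = √(0.496² + 0.630² × 66.5²) = 41.90; v² = 0.3969.
t = (41.90 − 0.496)/0.3969 = 104 days (vs. the pure-advection estimate x/v = 106 d).

104 days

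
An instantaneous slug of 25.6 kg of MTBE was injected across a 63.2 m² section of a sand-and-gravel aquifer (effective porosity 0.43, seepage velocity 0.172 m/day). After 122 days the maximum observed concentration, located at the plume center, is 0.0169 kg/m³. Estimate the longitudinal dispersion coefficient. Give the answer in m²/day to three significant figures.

At the plume center C_max = M/(n_e·A·√(4πDt)), so D = M²/(4πt·(n_e·A·C_max)²).
n_e·A·C_max = 0.43 × 63.2 × 0.0169 = 0.4593 kg/m.
D = 25.6²/(4π × 122 × 0.4593²) = 2.03 m²/day.

2.03 m²/day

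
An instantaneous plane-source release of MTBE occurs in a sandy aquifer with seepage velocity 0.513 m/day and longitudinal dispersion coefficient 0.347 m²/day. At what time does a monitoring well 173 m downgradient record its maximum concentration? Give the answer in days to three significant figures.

For the 1D instantaneous-source solution, setting ∂C/∂t = 0 at fixed x gives v²t² + 2Dt − x² = 0, so t = (√(D² + v²x²) − D)/v².
√(D² + v²x²) = √(0.347² + 0.513² × 173²) = 88.75; v² = 0.263169.
t = (88.75 − 0.347)/0.263169 = 336 days (vs. the pure-advection estimate x/v = 337 d).

336 days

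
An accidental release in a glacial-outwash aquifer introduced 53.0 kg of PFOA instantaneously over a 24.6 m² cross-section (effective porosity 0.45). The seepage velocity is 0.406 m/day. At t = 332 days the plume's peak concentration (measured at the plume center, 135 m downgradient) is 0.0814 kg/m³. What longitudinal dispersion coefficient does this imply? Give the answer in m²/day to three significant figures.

At the plume center C_max = M/(n_e·A·√(4πDt)), so D = M²/(4πt·(n_e·A·C_max)²).
n_e·A·C_max = 0.45 × 24.6 × 0.0814 = 0.9011 kg/m.
D = 53.0²/(4π × 332 × 0.9011²) = 0.829 m²/day.

0.829 m²/day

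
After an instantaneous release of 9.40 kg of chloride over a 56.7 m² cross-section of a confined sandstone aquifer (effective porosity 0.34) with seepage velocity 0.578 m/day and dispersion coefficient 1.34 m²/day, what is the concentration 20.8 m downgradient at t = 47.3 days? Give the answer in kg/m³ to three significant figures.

For an instantaneous plane source, C(x,t) = M/(n_e·A·√(4πDt)) · exp(−(x−vt)²/(4Dt)), with n_e·A the pore (flow) area.
Plume center vt = 0.578 × 47.3 = 27.3394 m, so the well at 20.8 m is 6.5394 m upgradient of the peak.
√(4πDt) = 28.22 m, giving peak height M/(n_e·A·√(4πDt)) = 9.40/(0.34 × 56.7 × 28.22) = 0.01728 kg/m³.
(x−vt)²/(4Dt) = (-6.5394)²/(4 × 1.34 × 47.3) = 0.1687; exp(−0.1687) = 0.8448.
C = 0.01728 × 0.8448 = 0.0146 kg/m³.

0.0146 kg/m³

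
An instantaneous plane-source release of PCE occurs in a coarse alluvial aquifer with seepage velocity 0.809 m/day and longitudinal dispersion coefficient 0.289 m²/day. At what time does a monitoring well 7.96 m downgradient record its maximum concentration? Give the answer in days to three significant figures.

9.41 days

For the 1D instantaneous-source solution, setting ∂C/∂t = 0 at fixed x gives v²t² + 2Dt − x² = 0, so t = (√(D² + v²x²) − D)/v².
√(D² + v²x²) = √(0.289² + 0.809² × 7.96²) = 6.446; v² = 0.654481.
t = (6.446 − 0.289)/0.654481 = 9.41 days (vs. the pure-advection estimate x/v = 9.84 d).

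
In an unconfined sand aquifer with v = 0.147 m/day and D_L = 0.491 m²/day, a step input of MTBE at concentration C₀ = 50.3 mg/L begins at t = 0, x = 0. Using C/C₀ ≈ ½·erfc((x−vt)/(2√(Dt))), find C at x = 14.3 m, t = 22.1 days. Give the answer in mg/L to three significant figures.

0.445 mg/L

For a continuous step input, C/C₀ ≈ ½·erfc((x−vt)/(2√(Dt))).
vt = 0.147 × 22.1 = 3.2487 m and 2√(Dt) = 2√(0.491 × 22.1) = 6.588 m.
Argument (x−vt)/(2√(Dt)) = (14.3 − 3.2487)/6.588 = 1.677; ½·erfc(1.677) = 0.008855.
C = 50.3 × 0.008855 = 0.445 mg/L.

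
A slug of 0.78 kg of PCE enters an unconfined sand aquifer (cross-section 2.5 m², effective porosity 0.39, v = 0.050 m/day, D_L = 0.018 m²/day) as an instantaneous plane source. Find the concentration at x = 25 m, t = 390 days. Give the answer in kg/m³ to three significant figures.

For an instantaneous plane source, C(x,t) = M/(n_e·A·√(4πDt)) · exp(−(x−vt)²/(4Dt)), with n_e·A the pore (flow) area.
Plume center vt = 0.050 × 390 = 19.5 m, so the well at 25 m is 5.5 m downgradient of the peak.
√(4πDt) = 9.392 m, giving peak height M/(n_e·A·√(4πDt)) = 0.78/(0.39 × 2.5 × 9.392) = 0.08518 kg/m³.
(x−vt)²/(4Dt) = (5.5)²/(4 × 0.018 × 390) = 1.077; exp(−1.077) = 0.3406.
C = 0.08518 × 0.3406 = 0.0290 kg/m³.

0.0290 kg/m³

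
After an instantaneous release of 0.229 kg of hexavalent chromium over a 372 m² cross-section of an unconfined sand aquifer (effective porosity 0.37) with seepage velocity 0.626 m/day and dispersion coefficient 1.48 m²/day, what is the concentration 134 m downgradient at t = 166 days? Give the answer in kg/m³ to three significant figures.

1.19e-05 kg/m³

For an instantaneous plane source, C(x,t) = M/(n_e·A·√(4πDt)) · exp(−(x−vt)²/(4Dt)), with n_e·A the pore (flow) area.
Plume center vt = 0.626 × 166 = 103.916 m, so the well at 134 m is 30.084 m downgradient of the peak.
√(4πDt) = 55.56 m, giving peak height M/(n_e·A·√(4πDt)) = 0.229/(0.37 × 372 × 55.56) = 2.995e-05 kg/m³.
(x−vt)²/(4Dt) = (30.084)²/(4 × 1.48 × 166) = 0.9210; exp(−0.9210) = 0.3981.
C = 2.995e-05 × 0.3981 = 1.19e-05 kg/m³.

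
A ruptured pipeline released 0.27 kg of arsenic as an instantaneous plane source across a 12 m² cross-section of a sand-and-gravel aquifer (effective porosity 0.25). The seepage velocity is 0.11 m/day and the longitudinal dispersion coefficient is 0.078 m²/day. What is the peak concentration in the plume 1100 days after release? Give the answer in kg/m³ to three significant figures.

0.00274 kg/m³

The peak of an instantaneous 1D plume sits at x = vt; there the Gaussian factor is 1 and C_max = M/(n_e·A·√(4πDt)), where n_e·A is the pore area the mass is dissolved in.
√(4πDt) = √(4π × 0.078 × 1100) = 32.84 m, so C_max = 0.27/(0.25 × 12 × 32.84) = 0.00274 kg/m³.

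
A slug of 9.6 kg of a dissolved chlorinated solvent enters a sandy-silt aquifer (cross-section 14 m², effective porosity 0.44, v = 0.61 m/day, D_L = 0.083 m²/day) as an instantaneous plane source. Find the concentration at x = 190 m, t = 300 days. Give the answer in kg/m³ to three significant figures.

0.0539 kg/m³

For an instantaneous plane source, C(x,t) = M/(n_e·A·√(4πDt)) · exp(−(x−vt)²/(4Dt)), with n_e·A the pore (flow) area.
Plume center vt = 0.61 × 300 = 183 m, so the well at 190 m is 7 m downgradient of the peak.
√(4πDt) = 17.69 m, giving peak height M/(n_e·A·√(4πDt)) = 9.6/(0.44 × 14 × 17.69) = 0.08810 kg/m³.
(x−vt)²/(4Dt) = (7)²/(4 × 0.083 × 300) = 0.4920; exp(−0.4920) = 0.6114.
C = 0.08810 × 0.6114 = 0.0539 kg/m³.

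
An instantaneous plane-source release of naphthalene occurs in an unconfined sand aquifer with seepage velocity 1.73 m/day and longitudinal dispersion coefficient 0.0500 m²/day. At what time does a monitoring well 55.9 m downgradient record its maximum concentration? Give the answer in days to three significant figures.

32.3 days

For the 1D instantaneous-source solution, setting ∂C/∂t = 0 at fixed x gives v²t² + 2Dt − x² = 0, so t = (√(D² + v²x²) − D)/v².
√(D² + v²x²) = √(0.0500² + 1.73² × 55.9²) = 96.71; v² = 2.9929.
t = (96.71 − 0.0500)/2.9929 = 32.3 days (vs. the pure-advection estimate x/v = 32.3 d).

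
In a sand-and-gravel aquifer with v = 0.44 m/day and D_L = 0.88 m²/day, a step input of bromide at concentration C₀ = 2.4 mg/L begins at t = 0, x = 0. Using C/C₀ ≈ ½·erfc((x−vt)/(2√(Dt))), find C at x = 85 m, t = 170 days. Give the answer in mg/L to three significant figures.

0.666 mg/L

For a continuous step input, C/C₀ ≈ ½·erfc((x−vt)/(2√(Dt))).
vt = 0.44 × 170 = 74.8 m and 2√(Dt) = 2√(0.88 × 170) = 24.46 m.
Argument (x−vt)/(2√(Dt)) = (85 − 74.8)/24.46 = 0.4170; ½·erfc(0.4170) = 0.2777.
C = 2.4 × 0.2777 = 0.666 mg/L.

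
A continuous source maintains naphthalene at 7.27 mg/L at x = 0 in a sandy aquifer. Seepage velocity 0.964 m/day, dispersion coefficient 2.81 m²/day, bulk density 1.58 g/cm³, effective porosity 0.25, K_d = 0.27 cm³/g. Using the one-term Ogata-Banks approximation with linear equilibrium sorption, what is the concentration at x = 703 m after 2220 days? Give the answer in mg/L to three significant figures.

6.56 mg/L

Retardation factor R = 1 + ρ_b·K_d/n = 1 + 1.58 × 0.27/0.25 = 2.706.
Sorption retards both mechanisms: v_R = v/R = 0.3562 m/day, D_R = D/R = 1.038 m²/day.
v_R·t = 0.3562 × 2220 = 790.764 m; 2√(D_R t) = 96.01 m; argument = (703 − 790.764)/96.01 = -0.9141.
C = C₀ × ½·erfc(-0.9141) = 7.27 × 0.9019 = 6.56 mg/L.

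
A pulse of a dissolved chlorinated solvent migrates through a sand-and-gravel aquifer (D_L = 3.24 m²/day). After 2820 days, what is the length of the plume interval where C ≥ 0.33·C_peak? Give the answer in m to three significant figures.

The plume is Gaussian with σ = √(2Dt) = √(2 × 3.24 × 2820) = 135.2 m.
C/C_peak = exp(−Δx²/(2σ²)) = 0.33 ⇒ Δx = σ·√(−2 ln 0.33) = 135.2 × 1.489 = 201.3 m.
Width = 2Δx = 403 m.

403 m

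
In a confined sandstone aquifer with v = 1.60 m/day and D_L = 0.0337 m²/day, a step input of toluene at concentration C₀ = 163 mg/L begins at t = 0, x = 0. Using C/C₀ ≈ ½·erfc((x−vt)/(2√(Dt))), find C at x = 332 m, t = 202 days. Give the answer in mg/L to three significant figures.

1.39 mg/L

For a continuous step input, C/C₀ ≈ ½·erfc((x−vt)/(2√(Dt))).
vt = 1.60 × 202 = 323.2 m and 2√(Dt) = 2√(0.0337 × 202) = 5.218 m.
Argument (x−vt)/(2√(Dt)) = (332 − 323.2)/5.218 = 1.686; ½·erfc(1.686) = 0.008554.
C = 163 × 0.008554 = 1.39 mg/L.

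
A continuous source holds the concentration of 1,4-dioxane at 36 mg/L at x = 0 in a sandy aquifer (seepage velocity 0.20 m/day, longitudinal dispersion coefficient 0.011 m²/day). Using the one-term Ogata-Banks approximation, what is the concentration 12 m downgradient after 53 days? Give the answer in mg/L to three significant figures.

For a continuous step input, C/C₀ ≈ ½·erfc((x−vt)/(2√(Dt))).
vt = 0.20 × 53 = 10.6 m and 2√(Dt) = 2√(0.011 × 53) = 1.527 m.
Argument (x−vt)/(2√(Dt)) = (12 − 10.6)/1.527 = 0.9168; ½·erfc(0.9168) = 0.09739.
C = 36 × 0.09739 = 3.51 mg/L.

3.51 mg/L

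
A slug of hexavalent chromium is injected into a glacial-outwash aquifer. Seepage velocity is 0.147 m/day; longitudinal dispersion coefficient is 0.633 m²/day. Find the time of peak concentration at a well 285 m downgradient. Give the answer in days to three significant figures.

For the 1D instantaneous-source solution, setting ∂C/∂t = 0 at fixed x gives v²t² + 2Dt − x² = 0, so t = (√(D² + v²x²) − D)/v².
√(D² + v²x²) = √(0.633² + 0.147² × 285²) = 41.90; v² = 0.021609.
t = (41.90 − 0.633)/0.021609 = 1910 days (vs. the pure-advection estimate x/v = 1940 d).

1910 days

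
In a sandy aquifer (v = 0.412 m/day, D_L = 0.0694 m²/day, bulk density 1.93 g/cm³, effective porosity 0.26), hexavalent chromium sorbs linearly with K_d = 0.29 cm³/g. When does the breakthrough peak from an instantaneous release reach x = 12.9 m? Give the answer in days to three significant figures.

97.4 days

Retardation factor R = 1 + ρ_b·K_d/n = 1 + 1.93 × 0.29/0.26 = 3.153.
Sorption retards both mechanisms: v_R = v/R = 0.1307 m/day, D_R = D/R = 0.02201 m²/day.
Peak time from v_R²t² + 2D_R t − x² = 0: t = (√(D_R² + v_R²x²) − D_R)/v_R².
√(D_R² + v_R²x²) = √(0.02201² + 0.1307² × 12.9²) = 1.686; v_R² = 0.01708.
t = (1.686 − 0.02201)/0.01708 = 97.4 days.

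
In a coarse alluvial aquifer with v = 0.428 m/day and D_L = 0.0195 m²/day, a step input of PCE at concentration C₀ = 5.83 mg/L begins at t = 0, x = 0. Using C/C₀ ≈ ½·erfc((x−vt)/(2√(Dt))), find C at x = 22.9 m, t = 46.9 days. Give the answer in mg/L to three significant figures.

0.107 mg/L

For a continuous step input, C/C₀ ≈ ½·erfc((x−vt)/(2√(Dt))).
vt = 0.428 × 46.9 = 20.0732 m and 2√(Dt) = 2√(0.0195 × 46.9) = 1.913 m.
Argument (x−vt)/(2√(Dt)) = (22.9 − 20.0732)/1.913 = 1.478; ½·erfc(1.478) = 0.01830.
C = 5.83 × 0.01830 = 0.107 mg/L.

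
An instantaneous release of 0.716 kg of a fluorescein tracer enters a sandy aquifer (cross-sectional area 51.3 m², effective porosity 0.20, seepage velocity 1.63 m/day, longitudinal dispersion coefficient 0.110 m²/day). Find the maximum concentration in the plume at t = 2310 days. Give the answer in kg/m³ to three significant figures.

The peak of an instantaneous 1D plume sits at x = vt; there the Gaussian factor is 1 and C_max = M/(n_e·A·√(4πDt)), where n_e·A is the pore area the mass is dissolved in.
√(4πDt) = √(4π × 0.110 × 2310) = 56.51 m, so C_max = 0.716/(0.20 × 51.3 × 56.51) = 0.00123 kg/m³.

0.00123 kg/m³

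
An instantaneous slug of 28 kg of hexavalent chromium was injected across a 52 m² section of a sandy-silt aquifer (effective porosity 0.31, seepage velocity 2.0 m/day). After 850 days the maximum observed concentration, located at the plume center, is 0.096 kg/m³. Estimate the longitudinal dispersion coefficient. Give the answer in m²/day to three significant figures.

At the plume center C_max = M/(n_e·A·√(4πDt)), so D = M²/(4πt·(n_e·A·C_max)²).
n_e·A·C_max = 0.31 × 52 × 0.096 = 1.548 kg/m.
D = 28²/(4π × 850 × 1.548²) = 0.0306 m²/day.

0.0306 m²/day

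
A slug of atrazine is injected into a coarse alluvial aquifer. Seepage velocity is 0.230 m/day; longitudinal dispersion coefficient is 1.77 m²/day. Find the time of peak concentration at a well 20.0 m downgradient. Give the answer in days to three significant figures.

For the 1D instantaneous-source solution, setting ∂C/∂t = 0 at fixed x gives v²t² + 2Dt − x² = 0, so t = (√(D² + v²x²) − D)/v².
√(D² + v²x²) = √(1.77² + 0.230² × 20.0²) = 4.929; v² = 0.0529.
t = (4.929 − 1.77)/0.0529 = 59.7 days (vs. the pure-advection estimate x/v = 87.0 d).

59.7 days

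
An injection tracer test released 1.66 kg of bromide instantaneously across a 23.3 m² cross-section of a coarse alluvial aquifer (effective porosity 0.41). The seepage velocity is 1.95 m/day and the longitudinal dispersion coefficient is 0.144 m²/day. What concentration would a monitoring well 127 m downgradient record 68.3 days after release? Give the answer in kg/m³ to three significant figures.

0.00591 kg/m³

For an instantaneous plane source, C(x,t) = M/(n_e·A·√(4πDt)) · exp(−(x−vt)²/(4Dt)), with n_e·A the pore (flow) area.
Plume center vt = 1.95 × 68.3 = 133.185 m, so the well at 127 m is 6.185 m upgradient of the peak.
√(4πDt) = 11.12 m, giving peak height M/(n_e·A·√(4πDt)) = 1.66/(0.41 × 23.3 × 11.12) = 0.01563 kg/m³.
(x−vt)²/(4Dt) = (-6.185)²/(4 × 0.144 × 68.3) = 0.9724; exp(−0.9724) = 0.3782.
C = 0.01563 × 0.3782 = 0.00591 kg/m³.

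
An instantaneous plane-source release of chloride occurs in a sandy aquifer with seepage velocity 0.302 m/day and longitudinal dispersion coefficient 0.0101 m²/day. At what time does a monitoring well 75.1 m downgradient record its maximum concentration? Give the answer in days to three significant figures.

For the 1D instantaneous-source solution, setting ∂C/∂t = 0 at fixed x gives v²t² + 2Dt − x² = 0, so t = (√(D² + v²x²) − D)/v².
√(D² + v²x²) = √(0.0101² + 0.302² × 75.1²) = 22.68; v² = 0.091204.
t = (22.68 − 0.0101)/0.091204 = 249 days (vs. the pure-advection estimate x/v = 249 d).

249 days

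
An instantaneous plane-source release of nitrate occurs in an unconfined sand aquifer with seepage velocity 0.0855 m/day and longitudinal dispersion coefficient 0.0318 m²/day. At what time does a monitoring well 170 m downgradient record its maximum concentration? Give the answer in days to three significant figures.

For the 1D instantaneous-source solution, setting ∂C/∂t = 0 at fixed x gives v²t² + 2Dt − x² = 0, so t = (√(D² + v²x²) − D)/v².
√(D² + v²x²) = √(0.0318² + 0.0855² × 170²) = 14.54; v² = 0.00731025.
t = (14.54 − 0.0318)/0.00731025 = 1980 days (vs. the pure-advection estimate x/v = 1990 d).

1980 days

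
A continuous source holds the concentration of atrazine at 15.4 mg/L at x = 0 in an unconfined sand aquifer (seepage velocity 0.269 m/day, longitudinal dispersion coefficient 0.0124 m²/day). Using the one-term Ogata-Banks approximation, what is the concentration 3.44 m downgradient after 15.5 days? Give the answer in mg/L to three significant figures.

13.6 mg/L

For a continuous step input, C/C₀ ≈ ½·erfc((x−vt)/(2√(Dt))).
vt = 0.269 × 15.5 = 4.1695 m and 2√(Dt) = 2√(0.0124 × 15.5) = 0.8768 m.
Argument (x−vt)/(2√(Dt)) = (3.44 − 4.1695)/0.8768 = -0.8320; ½·erfc(-0.8320) = 0.8803.
C = 15.4 × 0.8803 = 13.6 mg/L.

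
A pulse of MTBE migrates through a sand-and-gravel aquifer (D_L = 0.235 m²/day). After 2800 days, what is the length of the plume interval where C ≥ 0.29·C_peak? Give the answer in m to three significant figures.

The plume is Gaussian with σ = √(2Dt) = √(2 × 0.235 × 2800) = 36.28 m.
C/C_peak = exp(−Δx²/(2σ²)) = 0.29 ⇒ Δx = σ·√(−2 ln 0.29) = 36.28 × 1.573 = 57.07 m.
Width = 2Δx = 114 m.

114 m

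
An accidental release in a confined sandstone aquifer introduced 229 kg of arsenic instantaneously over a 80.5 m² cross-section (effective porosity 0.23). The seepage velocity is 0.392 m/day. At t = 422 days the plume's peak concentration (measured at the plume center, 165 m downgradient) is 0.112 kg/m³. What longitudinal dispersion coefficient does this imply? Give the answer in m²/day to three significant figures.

At the plume center C_max = M/(n_e·A·√(4πDt)), so D = M²/(4πt·(n_e·A·C_max)²).
n_e·A·C_max = 0.23 × 80.5 × 0.112 = 2.074 kg/m.
D = 229²/(4π × 422 × 2.074²) = 2.30 m²/day.

2.30 m²/day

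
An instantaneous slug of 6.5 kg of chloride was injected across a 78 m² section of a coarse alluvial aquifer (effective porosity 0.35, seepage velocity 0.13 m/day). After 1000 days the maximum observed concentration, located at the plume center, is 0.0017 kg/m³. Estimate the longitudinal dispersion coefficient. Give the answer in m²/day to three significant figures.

At the plume center C_max = M/(n_e·A·√(4πDt)), so D = M²/(4πt·(n_e·A·C_max)²).
n_e·A·C_max = 0.35 × 78 × 0.0017 = 0.04641 kg/m.
D = 6.5²/(4π × 1000 × 0.04641²) = 1.56 m²/day.

1.56 m²/day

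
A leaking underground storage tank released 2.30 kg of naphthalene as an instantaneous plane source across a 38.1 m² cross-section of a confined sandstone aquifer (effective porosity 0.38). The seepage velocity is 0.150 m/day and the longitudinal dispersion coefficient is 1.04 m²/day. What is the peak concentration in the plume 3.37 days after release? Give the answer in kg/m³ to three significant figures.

The peak of an instantaneous 1D plume sits at x = vt; there the Gaussian factor is 1 and C_max = M/(n_e·A·√(4πDt)), where n_e·A is the pore area the mass is dissolved in.
√(4πDt) = √(4π × 1.04 × 3.37) = 6.636 m, so C_max = 2.30/(0.38 × 38.1 × 6.636) = 0.0239 kg/m³.

0.0239 kg/m³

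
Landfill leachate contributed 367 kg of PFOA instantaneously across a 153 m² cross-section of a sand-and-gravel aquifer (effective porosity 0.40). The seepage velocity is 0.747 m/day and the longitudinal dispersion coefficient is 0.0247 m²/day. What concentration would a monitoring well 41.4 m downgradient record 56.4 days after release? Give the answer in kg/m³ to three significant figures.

For an instantaneous plane source, C(x,t) = M/(n_e·A·√(4πDt)) · exp(−(x−vt)²/(4Dt)), with n_e·A the pore (flow) area.
Plume center vt = 0.747 × 56.4 = 42.1308 m, so the well at 41.4 m is 0.7308 m upgradient of the peak.
√(4πDt) = 4.184 m, giving peak height M/(n_e·A·√(4πDt)) = 367/(0.40 × 153 × 4.184) = 1.433 kg/m³.
(x−vt)²/(4Dt) = (-0.7308)²/(4 × 0.0247 × 56.4) = 0.09584; exp(−0.09584) = 0.9086.
C = 1.433 × 0.9086 = 1.30 kg/m³.

1.30 kg/m³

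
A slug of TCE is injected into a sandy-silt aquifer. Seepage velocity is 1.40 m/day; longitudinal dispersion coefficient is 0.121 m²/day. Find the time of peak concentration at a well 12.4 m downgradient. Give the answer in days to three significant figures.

For the 1D instantaneous-source solution, setting ∂C/∂t = 0 at fixed x gives v²t² + 2Dt − x² = 0, so t = (√(D² + v²x²) − D)/v².
√(D² + v²x²) = √(0.121² + 1.40² × 12.4²) = 17.36; v² = 1.96.
t = (17.36 − 0.121)/1.96 = 8.80 days (vs. the pure-advection estimate x/v = 8.86 d).

8.80 days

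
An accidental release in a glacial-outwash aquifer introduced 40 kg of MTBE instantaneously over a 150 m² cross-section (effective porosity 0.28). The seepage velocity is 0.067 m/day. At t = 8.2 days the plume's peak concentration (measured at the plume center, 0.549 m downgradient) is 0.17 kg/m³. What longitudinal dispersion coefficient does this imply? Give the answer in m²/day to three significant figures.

0.305 m²/day

At the plume center C_max = M/(n_e·A·√(4πDt)), so D = M²/(4πt·(n_e·A·C_max)²).
n_e·A·C_max = 0.28 × 150 × 0.17 = 7.140 kg/m.
D = 40²/(4π × 8.2 × 7.140²) = 0.305 m²/day.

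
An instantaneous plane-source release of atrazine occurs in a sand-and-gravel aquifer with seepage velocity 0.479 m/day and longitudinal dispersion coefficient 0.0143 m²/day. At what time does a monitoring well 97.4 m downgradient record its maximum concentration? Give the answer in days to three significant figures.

203 days

For the 1D instantaneous-source solution, setting ∂C/∂t = 0 at fixed x gives v²t² + 2Dt − x² = 0, so t = (√(D² + v²x²) − D)/v².
√(D² + v²x²) = √(0.0143² + 0.479² × 97.4²) = 46.65; v² = 0.229441.
t = (46.65 − 0.0143)/0.229441 = 203 days (vs. the pure-advection estimate x/v = 203 d).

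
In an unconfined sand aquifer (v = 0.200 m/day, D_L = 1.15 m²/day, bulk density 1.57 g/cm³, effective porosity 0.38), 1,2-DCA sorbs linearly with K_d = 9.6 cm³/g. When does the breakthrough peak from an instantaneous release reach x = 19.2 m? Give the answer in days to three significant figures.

2910 days

Retardation factor R = 1 + ρ_b·K_d/n = 1 + 1.57 × 9.6/0.38 = 40.66.
Sorption retards both mechanisms: v_R = v/R = 0.004919 m/day, D_R = D/R = 0.02828 m²/day.
Peak time from v_R²t² + 2D_R t − x² = 0: t = (√(D_R² + v_R²x²) − D_R)/v_R².
√(D_R² + v_R²x²) = √(0.02828² + 0.004919² × 19.2²) = 0.09859; v_R² = 2.420e-05.
t = (0.09859 − 0.02828)/2.420e-05 = 2910 days.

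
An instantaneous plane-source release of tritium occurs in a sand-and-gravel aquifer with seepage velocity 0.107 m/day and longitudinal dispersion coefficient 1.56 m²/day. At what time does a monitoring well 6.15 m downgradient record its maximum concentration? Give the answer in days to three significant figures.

11.6 days

For the 1D instantaneous-source solution, setting ∂C/∂t = 0 at fixed x gives v²t² + 2Dt − x² = 0, so t = (√(D² + v²x²) − D)/v².
√(D² + v²x²) = √(1.56² + 0.107² × 6.15²) = 1.693; v² = 0.011449.
t = (1.693 − 1.56)/0.011449 = 11.6 days (vs. the pure-advection estimate x/v = 57.5 d).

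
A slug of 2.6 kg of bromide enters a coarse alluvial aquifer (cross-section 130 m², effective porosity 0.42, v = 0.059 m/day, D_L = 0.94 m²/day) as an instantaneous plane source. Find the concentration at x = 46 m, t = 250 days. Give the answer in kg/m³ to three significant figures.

0.000310 kg/m³

For an instantaneous plane source, C(x,t) = M/(n_e·A·√(4πDt)) · exp(−(x−vt)²/(4Dt)), with n_e·A the pore (flow) area.
Plume center vt = 0.059 × 250 = 14.75 m, so the well at 46 m is 31.25 m downgradient of the peak.
√(4πDt) = 54.34 m, giving peak height M/(n_e·A·√(4πDt)) = 2.6/(0.42 × 130 × 54.34) = 0.0008763 kg/m³.
(x−vt)²/(4Dt) = (31.25)²/(4 × 0.94 × 250) = 1.039; exp(−1.039) = 0.3538.
C = 0.0008763 × 0.3538 = 0.000310 kg/m³.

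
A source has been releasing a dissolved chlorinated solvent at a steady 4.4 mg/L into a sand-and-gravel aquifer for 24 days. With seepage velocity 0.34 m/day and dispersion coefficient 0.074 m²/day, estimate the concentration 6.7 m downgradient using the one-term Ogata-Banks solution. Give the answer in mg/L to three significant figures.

3.44 mg/L

For a continuous step input, C/C₀ ≈ ½·erfc((x−vt)/(2√(Dt))).
vt = 0.34 × 24 = 8.16 m and 2√(Dt) = 2√(0.074 × 24) = 2.665 m.
Argument (x−vt)/(2√(Dt)) = (6.7 − 8.16)/2.665 = -0.5478; ½·erfc(-0.5478) = 0.7807.
C = 4.4 × 0.7807 = 3.44 mg/L.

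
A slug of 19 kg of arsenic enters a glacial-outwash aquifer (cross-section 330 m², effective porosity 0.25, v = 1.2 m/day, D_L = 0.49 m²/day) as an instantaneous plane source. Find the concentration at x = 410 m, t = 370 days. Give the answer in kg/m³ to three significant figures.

For an instantaneous plane source, C(x,t) = M/(n_e·A·√(4πDt)) · exp(−(x−vt)²/(4Dt)), with n_e·A the pore (flow) area.
Plume center vt = 1.2 × 370 = 444 m, so the well at 410 m is 34 m upgradient of the peak.
√(4πDt) = 47.73 m, giving peak height M/(n_e·A·√(4πDt)) = 19/(0.25 × 330 × 47.73) = 0.004825 kg/m³.
(x−vt)²/(4Dt) = (-34)²/(4 × 0.49 × 370) = 1.594; exp(−1.594) = 0.2031.
C = 0.004825 × 0.2031 = 0.000980 kg/m³.

0.000980 kg/m³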